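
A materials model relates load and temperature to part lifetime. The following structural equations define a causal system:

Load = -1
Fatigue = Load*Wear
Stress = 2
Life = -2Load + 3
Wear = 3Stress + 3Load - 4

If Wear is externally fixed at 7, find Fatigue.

The intervention breaks the incoming arrows to Wear: Wear = 3Stress + 3Load - 4 no longer applies, and Wear = 7.
Fatigue = Load*Wear  [with Load=-1, Wear=7]  = -7

-7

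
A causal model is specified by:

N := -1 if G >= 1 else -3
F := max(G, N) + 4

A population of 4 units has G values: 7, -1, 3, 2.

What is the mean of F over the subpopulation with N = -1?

E[F|N=-1] averages over only the 3 units with N=-1 (G = 7, 3, 2): F = 11, 7, 6, mean 8.

8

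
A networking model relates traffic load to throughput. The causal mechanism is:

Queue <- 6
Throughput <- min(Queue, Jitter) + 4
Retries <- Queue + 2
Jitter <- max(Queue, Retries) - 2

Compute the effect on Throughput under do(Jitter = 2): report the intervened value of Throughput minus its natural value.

The intervention breaks the incoming arrows to Jitter: Jitter <- max(Queue, Retries) - 2 no longer applies, and Jitter = 2.
Throughput = min(Queue, Jitter) + 4  [with Queue=6, Jitter=2]  = 6
Without intervention: Retries = Queue + 2  [with Queue=6]  = 8; Jitter = max(Queue, Retries) - 2  [with Queue=6, Retries=8]  = 6; Throughput = min(Queue, Jitter) + 4  [with Queue=6, Jitter=6]  = 10.
Change = 6 − 10 = -4.

-4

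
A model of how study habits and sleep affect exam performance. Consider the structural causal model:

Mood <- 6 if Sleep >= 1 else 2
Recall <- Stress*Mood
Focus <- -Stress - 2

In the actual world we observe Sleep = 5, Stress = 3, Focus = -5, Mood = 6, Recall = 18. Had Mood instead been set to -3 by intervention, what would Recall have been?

Intervening sets Mood = -3 and removes its equation (Mood <- 6 if Sleep >= 1 else 2).
Recall = Stress*Mood  [with Stress=3, Mood=-3]  = -9

-9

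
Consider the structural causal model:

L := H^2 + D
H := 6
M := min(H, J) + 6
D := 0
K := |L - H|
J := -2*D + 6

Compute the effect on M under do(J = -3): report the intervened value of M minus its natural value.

-9

Under do(J=-3), the mechanism J := -2*D + 6 is discarded; J is fixed at -3.
M = min(H, J) + 6  [with H=6, J=-3]  = 3
Without intervention: J = -2*D + 6  [with D=0]  = 6; M = min(H, J) + 6  [with H=6, J=6]  = 12.
Change = 3 − 12 = -9.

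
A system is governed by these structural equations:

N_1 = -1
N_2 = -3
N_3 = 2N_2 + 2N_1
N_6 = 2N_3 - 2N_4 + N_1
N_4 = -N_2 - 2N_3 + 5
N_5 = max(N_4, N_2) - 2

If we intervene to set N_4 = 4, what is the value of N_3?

Under do(N_4=4), the mechanism N_4 = -N_2 - 2N_3 + 5 is discarded; N_4 is fixed at 4.
Since N_3 is not a descendant of the intervened variable, it is unaffected.
N_3 = 2N_2 + 2N_1  [with N_2=-3, N_1=-1]  = -8

-8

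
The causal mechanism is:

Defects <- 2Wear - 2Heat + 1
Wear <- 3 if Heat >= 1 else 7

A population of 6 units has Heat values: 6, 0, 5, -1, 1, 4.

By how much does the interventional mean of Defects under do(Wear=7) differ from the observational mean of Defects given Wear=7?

-6

do(Wear=7) breaks Wear's dependence on Heat. With Wear=7 fixed, Defects across the units is 3, 15, 5, 17, 13, 7, mean 10.
Conditioning on Wear=7 selects the 2 unit(s) with Heat ∈ {0, -1}. Their Defects values: 15, 17. Mean = 16.
Difference = 10 − 16 = -6.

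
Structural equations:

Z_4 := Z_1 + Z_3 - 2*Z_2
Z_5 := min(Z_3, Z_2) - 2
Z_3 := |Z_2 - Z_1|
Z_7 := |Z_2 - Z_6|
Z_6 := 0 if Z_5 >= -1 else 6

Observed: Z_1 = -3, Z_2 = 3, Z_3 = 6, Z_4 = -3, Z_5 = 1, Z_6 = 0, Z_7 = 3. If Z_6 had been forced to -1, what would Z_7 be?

Intervening sets Z_6 = -1 and removes its equation (Z_6 := 0 if Z_5 >= -1 else 6).
Z_7 = |Z_2 - Z_6|  [with Z_2=3, Z_6=-1]  = 4

4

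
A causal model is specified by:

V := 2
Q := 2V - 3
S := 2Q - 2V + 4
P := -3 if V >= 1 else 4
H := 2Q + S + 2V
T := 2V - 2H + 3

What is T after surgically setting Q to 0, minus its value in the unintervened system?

Under do(Q=0), the mechanism Q := 2V - 3 is discarded; Q is fixed at 0.
S = 2Q - 2V + 4  [with Q=0, V=2]  = 0
H = 2Q + S + 2V  [with Q=0, S=0, V=2]  = 4
T = 2V - 2H + 3  [with V=2, H=4]  = -1
Without intervention: Q = 2V - 3  [with V=2]  = 1; S = 2Q - 2V + 4  [with Q=1, V=2]  = 2; H = 2Q + S + 2V  [with Q=1, S=2, V=2]  = 8; T = 2V - 2H + 3  [with V=2, H=8]  = -9.
Change = -1 − (-9) = 8.

8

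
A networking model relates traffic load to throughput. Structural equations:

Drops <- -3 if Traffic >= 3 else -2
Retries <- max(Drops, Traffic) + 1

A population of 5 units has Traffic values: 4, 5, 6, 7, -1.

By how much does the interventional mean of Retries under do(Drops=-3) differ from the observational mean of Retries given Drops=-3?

-1.3

Every unit gets Drops=-3 under the intervention. Retries values become 5, 6, 7, 8, 0; E[Retries|do(Drops=-3)] = 5.2.
E[Retries|Drops=-3] averages over only the 4 units with Drops=-3 (Traffic = 4, 5, 6, 7): Retries = 5, 6, 7, 8, mean 6.5.
Difference = 5.2 − 6.5 = -1.3.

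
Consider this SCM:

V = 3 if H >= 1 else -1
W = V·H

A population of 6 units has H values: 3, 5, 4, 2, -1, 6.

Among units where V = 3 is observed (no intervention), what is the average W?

Observing V=3 restricts to units where V's equation naturally yields 3: H ∈ {3, 5, 4, 2, 6}. In that subpopulation W = 9, 15, 12, 6, 18, mean 12.

12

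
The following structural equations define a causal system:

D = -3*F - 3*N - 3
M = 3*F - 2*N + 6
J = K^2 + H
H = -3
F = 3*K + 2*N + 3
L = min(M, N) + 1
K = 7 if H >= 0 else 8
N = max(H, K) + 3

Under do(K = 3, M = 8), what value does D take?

-93

Setting K = 3, M = 8 by intervention discards those variables' equations.
N = max(H, K) + 3  [with H=-3, K=3]  = 6
F = 3*K + 2*N + 3  [with K=3, N=6]  = 24
D = -3*F - 3*N - 3  [with F=24, N=6]  = -93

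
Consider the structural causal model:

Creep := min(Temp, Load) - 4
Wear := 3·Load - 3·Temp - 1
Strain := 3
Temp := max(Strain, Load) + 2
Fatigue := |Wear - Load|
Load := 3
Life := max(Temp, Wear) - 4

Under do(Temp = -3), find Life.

13

The intervention breaks the incoming arrows to Temp: Temp := max(Strain, Load) + 2 no longer applies, and Temp = -3.
Wear = 3·Load - 3·Temp - 1  [with Load=3, Temp=-3]  = 17
Life = max(Temp, Wear) - 4  [with Temp=-3, Wear=17]  = 13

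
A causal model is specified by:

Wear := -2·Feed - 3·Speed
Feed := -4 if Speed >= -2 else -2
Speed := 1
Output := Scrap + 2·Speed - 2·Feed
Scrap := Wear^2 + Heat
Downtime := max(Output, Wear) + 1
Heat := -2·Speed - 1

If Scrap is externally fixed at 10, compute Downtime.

Under do(Scrap=10), the mechanism Scrap := Wear^2 + Heat is discarded; Scrap is fixed at 10.
Feed = -4 if Speed >= -2 else -2  [with Speed=1]  = -4
Wear = -2·Feed - 3·Speed  [with Feed=-4, Speed=1]  = 5
Output = Scrap + 2·Speed - 2·Feed  [with Scrap=10, Speed=1, Feed=-4]  = 20
Downtime = max(Output, Wear) + 1  [with Output=20, Wear=5]  = 21

21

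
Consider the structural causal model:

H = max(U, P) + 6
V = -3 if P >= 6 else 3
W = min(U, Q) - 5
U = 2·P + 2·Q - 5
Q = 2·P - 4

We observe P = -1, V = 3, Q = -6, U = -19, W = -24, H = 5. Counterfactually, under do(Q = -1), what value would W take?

-14

do(Q=-1) replaces the equation Q = 2·P - 4 with the constant Q = -1.
U = 2·P + 2·Q - 5  [with P=-1, Q=-1]  = -9
W = min(U, Q) - 5  [with U=-9, Q=-1]  = -14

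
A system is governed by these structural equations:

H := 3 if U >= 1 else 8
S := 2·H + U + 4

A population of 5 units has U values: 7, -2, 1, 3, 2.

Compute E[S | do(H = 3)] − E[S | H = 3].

Under do(H=3), H's equation is replaced by H=3 for every unit. Per-unit S: 17, 8, 11, 13, 12. Mean = 12.2.
E[S|H=3] averages over only the 4 units with H=3 (U = 7, 1, 3, 2): S = 17, 11, 13, 12, mean 13.25.
Difference = 12.2 − 13.25 = -1.05.

-1.05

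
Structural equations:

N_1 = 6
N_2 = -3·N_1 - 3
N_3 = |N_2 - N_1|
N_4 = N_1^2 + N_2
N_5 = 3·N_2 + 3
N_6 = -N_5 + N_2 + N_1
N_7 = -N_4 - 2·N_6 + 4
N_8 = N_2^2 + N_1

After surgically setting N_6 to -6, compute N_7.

Intervening sets N_6 = -6 and removes its equation (N_6 = -N_5 + N_2 + N_1).
N_2 = -3·N_1 - 3  [with N_1=6]  = -21
N_4 = N_1^2 + N_2  [with N_1=6, N_2=-21]  = 15
N_7 = -N_4 - 2·N_6 + 4  [with N_4=15, N_6=-6]  = 1

1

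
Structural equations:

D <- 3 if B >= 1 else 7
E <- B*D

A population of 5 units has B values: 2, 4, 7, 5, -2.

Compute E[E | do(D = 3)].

Every unit gets D=3 under the intervention. E values become 6, 12, 21, 15, -6; E[E|do(D=3)] = 9.6.

9.6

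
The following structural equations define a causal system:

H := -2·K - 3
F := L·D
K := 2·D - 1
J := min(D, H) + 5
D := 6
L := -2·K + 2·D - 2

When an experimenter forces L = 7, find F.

42

Under do(L=7), the mechanism L := -2·K + 2·D - 2 is discarded; L is fixed at 7.
F = L·D  [with L=7, D=6]  = 42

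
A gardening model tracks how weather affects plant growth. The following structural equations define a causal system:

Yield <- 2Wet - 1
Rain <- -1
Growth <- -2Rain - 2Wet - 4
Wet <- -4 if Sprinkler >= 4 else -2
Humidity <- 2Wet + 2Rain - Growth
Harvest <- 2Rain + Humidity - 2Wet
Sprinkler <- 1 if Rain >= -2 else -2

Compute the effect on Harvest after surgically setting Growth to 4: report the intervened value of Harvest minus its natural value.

-2

The intervention breaks the incoming arrows to Growth: Growth <- -2Rain - 2Wet - 4 no longer applies, and Growth = 4.
Sprinkler = 1 if Rain >= -2 else -2  [with Rain=-1]  = 1
Wet = -4 if Sprinkler >= 4 else -2  [with Sprinkler=1]  = -2
Humidity = 2Wet + 2Rain - Growth  [with Wet=-2, Rain=-1, Growth=4]  = -10
Harvest = 2Rain + Humidity - 2Wet  [with Rain=-1, Humidity=-10, Wet=-2]  = -8
Without intervention: Sprinkler = 1 if Rain >= -2 else -2  [with Rain=-1]  = 1; Wet = -4 if Sprinkler >= 4 else -2  [with Sprinkler=1]  = -2; Growth = -2Rain - 2Wet - 4  [with Rain=-1, Wet=-2]  = 2; Humidity = 2Wet + 2Rain - Growth  [with Wet=-2, Rain=-1, Growth=2]  = -8; Harvest = 2Rain + Humidity - 2Wet  [with Rain=-1, Humidity=-8, Wet=-2]  = -6.
Change = -8 − (-6) = -2.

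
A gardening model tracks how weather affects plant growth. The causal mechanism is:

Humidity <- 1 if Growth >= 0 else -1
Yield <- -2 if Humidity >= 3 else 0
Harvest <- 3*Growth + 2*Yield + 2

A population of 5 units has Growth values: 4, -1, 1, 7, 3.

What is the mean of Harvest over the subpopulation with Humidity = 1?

Observing Humidity=1 restricts to units where Humidity's equation naturally yields 1: Growth ∈ {4, 1, 7, 3}. In that subpopulation Harvest = 14, 5, 23, 11, mean 13.25.

13.25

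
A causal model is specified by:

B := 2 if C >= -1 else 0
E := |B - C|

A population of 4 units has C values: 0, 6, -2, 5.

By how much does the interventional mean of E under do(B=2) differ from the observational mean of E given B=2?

0.25

Every unit gets B=2 under the intervention. E values become 2, 4, 4, 3; E[E|do(B=2)] = 3.25.
E[E|B=2] averages over only the 3 units with B=2 (C = 0, 6, 5): E = 2, 4, 3, mean 3.
Difference = 3.25 − 3 = 0.25.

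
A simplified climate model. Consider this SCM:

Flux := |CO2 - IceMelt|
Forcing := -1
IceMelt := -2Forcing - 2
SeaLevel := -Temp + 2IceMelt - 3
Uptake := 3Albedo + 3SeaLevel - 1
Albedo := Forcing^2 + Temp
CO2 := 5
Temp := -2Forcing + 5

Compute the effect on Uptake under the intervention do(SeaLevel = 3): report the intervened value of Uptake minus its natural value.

Intervening sets SeaLevel = 3 and removes its equation (SeaLevel := -Temp + 2IceMelt - 3).
Temp = -2Forcing + 5  [with Forcing=-1]  = 7
Albedo = Forcing^2 + Temp  [with Forcing=-1, Temp=7]  = 8
Uptake = 3Albedo + 3SeaLevel - 1  [with Albedo=8, SeaLevel=3]  = 32
Without intervention: Temp = -2Forcing + 5  [with Forcing=-1]  = 7; IceMelt = -2Forcing - 2  [with Forcing=-1]  = 0; Albedo = Forcing^2 + Temp  [with Forcing=-1, Temp=7]  = 8; SeaLevel = -Temp + 2IceMelt - 3  [with Temp=7, IceMelt=0]  = -10; Uptake = 3Albedo + 3SeaLevel - 1  [with Albedo=8, SeaLevel=-10]  = -7.
Change = 32 − (-7) = 39.

39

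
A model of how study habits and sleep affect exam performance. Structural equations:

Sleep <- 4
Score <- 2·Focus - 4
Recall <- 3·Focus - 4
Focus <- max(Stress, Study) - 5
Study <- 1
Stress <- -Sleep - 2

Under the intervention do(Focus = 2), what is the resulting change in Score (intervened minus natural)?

Intervening sets Focus = 2 and removes its equation (Focus <- max(Stress, Study) - 5).
Score = 2·Focus - 4  [with Focus=2]  = 0
Without intervention: Stress = -Sleep - 2  [with Sleep=4]  = -6; Focus = max(Stress, Study) - 5  [with Stress=-6, Study=1]  = -4; Score = 2·Focus - 4  [with Focus=-4]  = -12.
Change = 0 − (-12) = 12.

12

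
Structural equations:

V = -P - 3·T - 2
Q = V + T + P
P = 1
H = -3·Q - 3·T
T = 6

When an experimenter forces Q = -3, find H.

Intervening sets Q = -3 and removes its equation (Q = V + T + P).
H = -3·Q - 3·T  [with Q=-3, T=6]  = -9

-9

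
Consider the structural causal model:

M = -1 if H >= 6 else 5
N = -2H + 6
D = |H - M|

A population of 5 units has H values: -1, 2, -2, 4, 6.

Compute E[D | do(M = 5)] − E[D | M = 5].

Every unit gets M=5 under the intervention. D values become 6, 3, 7, 1, 1; E[D|do(M=5)] = 3.6.
Conditioning on M=5 selects the 4 unit(s) with H ∈ {-1, 2, -2, 4}. Their D values: 6, 3, 7, 1. Mean = 4.25.
Difference = 3.6 − 4.25 = -0.65.

-0.65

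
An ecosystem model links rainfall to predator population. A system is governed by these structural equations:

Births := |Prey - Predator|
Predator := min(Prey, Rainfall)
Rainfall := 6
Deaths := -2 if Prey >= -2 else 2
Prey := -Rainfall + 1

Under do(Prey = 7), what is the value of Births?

Under do(Prey=7), the mechanism Prey := -Rainfall + 1 is discarded; Prey is fixed at 7.
Predator = min(Prey, Rainfall)  [with Prey=7, Rainfall=6]  = 6
Births = |Prey - Predator|  [with Prey=7, Predator=6]  = 1

1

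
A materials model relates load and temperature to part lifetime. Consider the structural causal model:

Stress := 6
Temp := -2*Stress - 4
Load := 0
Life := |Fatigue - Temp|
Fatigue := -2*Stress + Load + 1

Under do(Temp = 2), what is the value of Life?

do(Temp=2) replaces the equation Temp := -2*Stress - 4 with the constant Temp = 2.
Fatigue = -2*Stress + Load + 1  [with Stress=6, Load=0]  = -11
Life = |Fatigue - Temp|  [with Fatigue=-11, Temp=2]  = 13

13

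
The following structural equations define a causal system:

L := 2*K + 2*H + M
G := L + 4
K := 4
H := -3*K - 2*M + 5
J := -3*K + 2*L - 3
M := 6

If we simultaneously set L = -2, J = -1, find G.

Setting L = -2, J = -1 by intervention discards those variables' equations.
G = L + 4  [with L=-2]  = 2

2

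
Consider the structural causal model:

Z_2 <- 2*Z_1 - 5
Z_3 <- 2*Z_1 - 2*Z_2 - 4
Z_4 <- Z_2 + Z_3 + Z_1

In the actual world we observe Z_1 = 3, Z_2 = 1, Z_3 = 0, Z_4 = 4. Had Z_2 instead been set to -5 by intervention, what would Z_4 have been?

Under do(Z_2=-5), the mechanism Z_2 <- 2*Z_1 - 5 is discarded; Z_2 is fixed at -5.
Z_3 = 2*Z_1 - 2*Z_2 - 4  [with Z_1=3, Z_2=-5]  = 12
Z_4 = Z_2 + Z_3 + Z_1  [with Z_2=-5, Z_3=12, Z_1=3]  = 10

10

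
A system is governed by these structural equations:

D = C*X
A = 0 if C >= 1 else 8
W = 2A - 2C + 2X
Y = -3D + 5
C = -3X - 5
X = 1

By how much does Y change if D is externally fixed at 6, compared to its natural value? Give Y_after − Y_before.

The intervention breaks the incoming arrows to D: D = C*X no longer applies, and D = 6.
Y = -3D + 5  [with D=6]  = -13
Without intervention: C = -3X - 5  [with X=1]  = -8; D = C*X  [with C=-8, X=1]  = -8; Y = -3D + 5  [with D=-8]  = 29.
Change = -13 − 29 = -42.

-42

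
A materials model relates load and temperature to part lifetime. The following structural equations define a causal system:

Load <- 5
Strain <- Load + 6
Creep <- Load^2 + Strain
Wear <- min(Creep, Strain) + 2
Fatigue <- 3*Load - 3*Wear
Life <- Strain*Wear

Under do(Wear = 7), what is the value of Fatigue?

-6

Intervening sets Wear = 7 and removes its equation (Wear <- min(Creep, Strain) + 2).
Fatigue = 3*Load - 3*Wear  [with Load=5, Wear=7]  = -6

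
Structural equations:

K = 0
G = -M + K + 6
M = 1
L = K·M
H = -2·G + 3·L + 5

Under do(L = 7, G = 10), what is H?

Setting L = 7, G = 10 by intervention discards those variables' equations.
H = -2·G + 3·L + 5  [with G=10, L=7]  = 6

6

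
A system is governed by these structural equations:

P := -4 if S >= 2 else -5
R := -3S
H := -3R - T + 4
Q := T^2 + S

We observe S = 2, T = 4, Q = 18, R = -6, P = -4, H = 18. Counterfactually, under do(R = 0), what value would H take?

0

Under do(R=0), the mechanism R := -3S is discarded; R is fixed at 0.
H = -3R - T + 4  [with R=0, T=4]  = 0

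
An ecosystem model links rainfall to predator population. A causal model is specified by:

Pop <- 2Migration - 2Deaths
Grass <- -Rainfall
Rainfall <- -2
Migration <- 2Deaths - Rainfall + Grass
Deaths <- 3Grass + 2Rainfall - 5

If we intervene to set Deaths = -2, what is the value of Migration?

0

The intervention breaks the incoming arrows to Deaths: Deaths <- 3Grass + 2Rainfall - 5 no longer applies, and Deaths = -2.
Grass = -Rainfall  [with Rainfall=-2]  = 2
Migration = 2Deaths - Rainfall + Grass  [with Deaths=-2, Rainfall=-2, Grass=2]  = 0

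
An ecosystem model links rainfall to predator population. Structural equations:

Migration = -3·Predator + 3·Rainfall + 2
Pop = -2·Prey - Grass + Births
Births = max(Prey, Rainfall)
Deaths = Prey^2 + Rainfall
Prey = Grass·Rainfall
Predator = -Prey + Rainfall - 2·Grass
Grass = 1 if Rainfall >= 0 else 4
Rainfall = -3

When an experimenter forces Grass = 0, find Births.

0

do(Grass=0) replaces the equation Grass = 1 if Rainfall >= 0 else 4 with the constant Grass = 0.
Prey = Grass·Rainfall  [with Grass=0, Rainfall=-3]  = 0
Births = max(Prey, Rainfall)  [with Prey=0, Rainfall=-3]  = 0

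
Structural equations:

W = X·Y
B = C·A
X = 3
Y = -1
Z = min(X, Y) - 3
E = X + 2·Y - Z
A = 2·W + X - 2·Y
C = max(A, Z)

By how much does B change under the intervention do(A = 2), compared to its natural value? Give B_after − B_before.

3

Intervening sets A = 2 and removes its equation (A = 2·W + X - 2·Y).
Z = min(X, Y) - 3  [with X=3, Y=-1]  = -4
C = max(A, Z)  [with A=2, Z=-4]  = 2
B = C·A  [with C=2, A=2]  = 4
Without intervention: Z = min(X, Y) - 3  [with X=3, Y=-1]  = -4; W = X·Y  [with X=3, Y=-1]  = -3; A = 2·W + X - 2·Y  [with W=-3, X=3, Y=-1]  = -1; C = max(A, Z)  [with A=-1, Z=-4]  = -1; B = C·A  [with C=-1, A=-1]  = 1.
Change = 4 − 1 = 3.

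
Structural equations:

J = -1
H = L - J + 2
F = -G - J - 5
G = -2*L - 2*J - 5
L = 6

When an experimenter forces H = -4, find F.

11

do(H=-4) replaces the equation H = L - J + 2 with the constant H = -4.
F is not downstream of the intervention, so its value is determined by the original equations.
G = -2*L - 2*J - 5  [with L=6, J=-1]  = -15
F = -G - J - 5  [with G=-15, J=-1]  = 11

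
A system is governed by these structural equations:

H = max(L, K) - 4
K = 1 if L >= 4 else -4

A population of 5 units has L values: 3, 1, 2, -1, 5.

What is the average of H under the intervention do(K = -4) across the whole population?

-2

Every unit gets K=-4 under the intervention. H values become -1, -3, -2, -5, 1; E[H|do(K=-4)] = -2.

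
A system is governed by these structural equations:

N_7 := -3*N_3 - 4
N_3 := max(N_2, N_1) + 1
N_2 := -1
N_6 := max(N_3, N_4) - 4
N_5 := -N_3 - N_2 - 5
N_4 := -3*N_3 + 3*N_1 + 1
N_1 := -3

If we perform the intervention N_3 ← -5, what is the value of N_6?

3

The intervention breaks the incoming arrows to N_3: N_3 := max(N_2, N_1) + 1 no longer applies, and N_3 = -5.
N_4 = -3*N_3 + 3*N_1 + 1  [with N_3=-5, N_1=-3]  = 7
N_6 = max(N_3, N_4) - 4  [with N_3=-5, N_4=7]  = 3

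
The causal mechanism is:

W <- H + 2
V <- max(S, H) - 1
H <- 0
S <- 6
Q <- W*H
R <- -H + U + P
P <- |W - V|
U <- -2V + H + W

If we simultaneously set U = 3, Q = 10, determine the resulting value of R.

Under do(U = 3, Q = 10), each intervened variable's structural equation is replaced by its fixed value.
V = max(S, H) - 1  [with S=6, H=0]  = 5
W = H + 2  [with H=0]  = 2
P = |W - V|  [with W=2, V=5]  = 3
R = -H + U + P  [with H=0, U=3, P=3]  = 6

6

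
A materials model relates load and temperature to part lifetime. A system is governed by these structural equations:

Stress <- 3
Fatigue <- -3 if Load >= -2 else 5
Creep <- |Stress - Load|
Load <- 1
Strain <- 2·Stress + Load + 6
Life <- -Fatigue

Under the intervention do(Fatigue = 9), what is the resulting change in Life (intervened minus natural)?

The intervention breaks the incoming arrows to Fatigue: Fatigue <- -3 if Load >= -2 else 5 no longer applies, and Fatigue = 9.
Life = -Fatigue  [with Fatigue=9]  = -9
Without intervention: Fatigue = -3 if Load >= -2 else 5  [with Load=1]  = -3; Life = -Fatigue  [with Fatigue=-3]  = 3.
Change = -9 − 3 = -12.

-12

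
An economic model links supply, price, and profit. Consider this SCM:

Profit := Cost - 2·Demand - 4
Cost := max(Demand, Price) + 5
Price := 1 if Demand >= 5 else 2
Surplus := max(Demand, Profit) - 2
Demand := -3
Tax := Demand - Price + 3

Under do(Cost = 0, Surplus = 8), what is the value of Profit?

The joint intervention fixes Cost = 0, Surplus = 8, removing each variable's own equation.
Profit = Cost - 2·Demand - 4  [with Cost=0, Demand=-3]  = 2

2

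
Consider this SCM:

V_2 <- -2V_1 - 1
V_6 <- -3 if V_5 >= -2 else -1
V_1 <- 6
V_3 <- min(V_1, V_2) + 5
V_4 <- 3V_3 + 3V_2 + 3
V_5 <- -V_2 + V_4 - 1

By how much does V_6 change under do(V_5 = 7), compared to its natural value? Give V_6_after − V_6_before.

-2

The intervention breaks the incoming arrows to V_5: V_5 <- -V_2 + V_4 - 1 no longer applies, and V_5 = 7.
V_6 = -3 if V_5 >= -2 else -1  [with V_5=7]  = -3
Without intervention: V_2 = -2V_1 - 1  [with V_1=6]  = -13; V_3 = min(V_1, V_2) + 5  [with V_1=6, V_2=-13]  = -8; V_4 = 3V_3 + 3V_2 + 3  [with V_3=-8, V_2=-13]  = -60; V_5 = -V_2 + V_4 - 1  [with V_2=-13, V_4=-60]  = -48; V_6 = -3 if V_5 >= -2 else -1  [with V_5=-48]  = -1.
Change = -3 − (-1) = -2.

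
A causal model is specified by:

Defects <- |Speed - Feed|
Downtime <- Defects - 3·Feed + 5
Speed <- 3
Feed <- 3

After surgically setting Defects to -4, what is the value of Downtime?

-8

The intervention breaks the incoming arrows to Defects: Defects <- |Speed - Feed| no longer applies, and Defects = -4.
Downtime = Defects - 3·Feed + 5  [with Defects=-4, Feed=3]  = -8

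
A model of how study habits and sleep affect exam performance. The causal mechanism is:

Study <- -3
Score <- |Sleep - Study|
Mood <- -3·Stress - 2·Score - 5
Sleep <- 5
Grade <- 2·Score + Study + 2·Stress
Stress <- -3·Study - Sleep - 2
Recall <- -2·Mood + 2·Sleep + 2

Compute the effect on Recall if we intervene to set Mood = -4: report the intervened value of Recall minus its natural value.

The intervention breaks the incoming arrows to Mood: Mood <- -3·Stress - 2·Score - 5 no longer applies, and Mood = -4.
Recall = -2·Mood + 2·Sleep + 2  [with Mood=-4, Sleep=5]  = 20
Without intervention: Stress = -3·Study - Sleep - 2  [with Study=-3, Sleep=5]  = 2; Score = |Sleep - Study|  [with Sleep=5, Study=-3]  = 8; Mood = -3·Stress - 2·Score - 5  [with Stress=2, Score=8]  = -27; Recall = -2·Mood + 2·Sleep + 2  [with Mood=-27, Sleep=5]  = 66.
Change = 20 − 66 = -46.

-46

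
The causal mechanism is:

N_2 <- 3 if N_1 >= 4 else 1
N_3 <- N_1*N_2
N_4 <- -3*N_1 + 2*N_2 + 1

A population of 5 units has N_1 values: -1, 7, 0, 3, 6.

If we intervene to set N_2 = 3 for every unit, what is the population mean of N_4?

Every unit gets N_2=3 under the intervention. N_4 values become 10, -14, 7, -2, -11; E[N_4|do(N_2=3)] = -2.

-2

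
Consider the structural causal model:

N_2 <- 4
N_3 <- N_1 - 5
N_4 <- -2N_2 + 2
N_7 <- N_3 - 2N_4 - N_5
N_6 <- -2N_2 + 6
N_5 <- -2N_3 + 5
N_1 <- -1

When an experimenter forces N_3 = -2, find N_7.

The intervention breaks the incoming arrows to N_3: N_3 <- N_1 - 5 no longer applies, and N_3 = -2.
N_4 = -2N_2 + 2  [with N_2=4]  = -6
N_5 = -2N_3 + 5  [with N_3=-2]  = 9
N_7 = N_3 - 2N_4 - N_5  [with N_3=-2, N_4=-6, N_5=9]  = 1

1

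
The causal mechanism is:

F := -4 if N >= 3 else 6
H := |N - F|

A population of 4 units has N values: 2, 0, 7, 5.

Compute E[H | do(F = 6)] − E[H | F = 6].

The intervention sets F=6 in all 4 units regardless of N. Recomputing H per unit gives 4, 6, 1, 1; average 3.
Conditioning on F=6 selects the 2 unit(s) with N ∈ {2, 0}. Their H values: 4, 6. Mean = 5.
Difference = 3 − 5 = -2.

-2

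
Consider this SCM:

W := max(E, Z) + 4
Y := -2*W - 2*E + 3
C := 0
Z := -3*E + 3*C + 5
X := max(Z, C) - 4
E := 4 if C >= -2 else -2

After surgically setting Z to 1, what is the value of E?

4

Under do(Z=1), the mechanism Z := -3*E + 3*C + 5 is discarded; Z is fixed at 1.
Since E is not a descendant of the intervened variable, it is unaffected.
E = 4 if C >= -2 else -2  [with C=0]  = 4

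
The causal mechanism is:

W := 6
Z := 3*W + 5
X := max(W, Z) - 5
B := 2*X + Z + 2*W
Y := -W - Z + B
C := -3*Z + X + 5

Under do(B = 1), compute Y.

Intervening sets B = 1 and removes its equation (B := 2*X + Z + 2*W).
Z = 3*W + 5  [with W=6]  = 23
Y = -W - Z + B  [with W=6, Z=23, B=1]  = -28

-28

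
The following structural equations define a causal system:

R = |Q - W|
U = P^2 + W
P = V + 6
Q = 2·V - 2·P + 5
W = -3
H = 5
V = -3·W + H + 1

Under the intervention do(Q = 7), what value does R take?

Under do(Q=7), the mechanism Q = 2·V - 2·P + 5 is discarded; Q is fixed at 7.
R = |Q - W|  [with Q=7, W=-3]  = 10

10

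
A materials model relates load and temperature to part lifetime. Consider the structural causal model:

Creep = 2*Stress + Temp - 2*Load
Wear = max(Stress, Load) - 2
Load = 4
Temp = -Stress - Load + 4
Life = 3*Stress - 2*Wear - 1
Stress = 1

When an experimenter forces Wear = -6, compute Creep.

The intervention breaks the incoming arrows to Wear: Wear = max(Stress, Load) - 2 no longer applies, and Wear = -6.
Since Creep is not a descendant of the intervened variable, it is unaffected.
Temp = -Stress - Load + 4  [with Stress=1, Load=4]  = -1
Creep = 2*Stress + Temp - 2*Load  [with Stress=1, Temp=-1, Load=4]  = -7

-7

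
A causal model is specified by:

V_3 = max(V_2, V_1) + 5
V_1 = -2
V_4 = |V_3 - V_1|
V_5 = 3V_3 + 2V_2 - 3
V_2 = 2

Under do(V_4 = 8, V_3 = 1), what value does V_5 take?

4

The joint intervention fixes V_4 = 8, V_3 = 1, removing each variable's own equation.
V_5 = 3V_3 + 2V_2 - 3  [with V_3=1, V_2=2]  = 4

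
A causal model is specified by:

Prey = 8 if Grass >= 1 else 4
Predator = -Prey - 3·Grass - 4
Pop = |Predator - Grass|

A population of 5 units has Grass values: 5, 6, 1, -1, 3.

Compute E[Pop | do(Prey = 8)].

Every unit gets Prey=8 under the intervention. Pop values become 32, 36, 16, 8, 24; E[Pop|do(Prey=8)] = 23.2.

23.2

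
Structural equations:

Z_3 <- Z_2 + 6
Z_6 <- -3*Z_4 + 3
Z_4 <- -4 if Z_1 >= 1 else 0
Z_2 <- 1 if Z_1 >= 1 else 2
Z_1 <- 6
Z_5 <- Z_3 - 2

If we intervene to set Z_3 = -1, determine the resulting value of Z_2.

Under do(Z_3=-1), the mechanism Z_3 <- Z_2 + 6 is discarded; Z_3 is fixed at -1.
Since Z_2 is not a descendant of the intervened variable, it is unaffected.
Z_2 = 1 if Z_1 >= 1 else 2  [with Z_1=6]  = 1

1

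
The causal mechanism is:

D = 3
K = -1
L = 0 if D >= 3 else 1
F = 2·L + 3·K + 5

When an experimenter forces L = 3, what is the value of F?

The intervention breaks the incoming arrows to L: L = 0 if D >= 3 else 1 no longer applies, and L = 3.
F = 2·L + 3·K + 5  [with L=3, K=-1]  = 8

8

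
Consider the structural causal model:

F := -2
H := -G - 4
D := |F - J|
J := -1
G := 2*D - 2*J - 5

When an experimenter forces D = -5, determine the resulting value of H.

do(D=-5) replaces the equation D := |F - J| with the constant D = -5.
G = 2*D - 2*J - 5  [with D=-5, J=-1]  = -13
H = -G - 4  [with G=-13]  = 9

9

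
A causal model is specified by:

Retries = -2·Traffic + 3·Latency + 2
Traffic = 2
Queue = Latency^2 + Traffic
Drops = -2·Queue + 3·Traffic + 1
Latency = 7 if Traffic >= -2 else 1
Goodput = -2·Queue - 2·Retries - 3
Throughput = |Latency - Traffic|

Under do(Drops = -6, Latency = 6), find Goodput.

Under do(Drops = -6, Latency = 6), each intervened variable's structural equation is replaced by its fixed value.
Queue = Latency^2 + Traffic  [with Latency=6, Traffic=2]  = 38
Retries = -2·Traffic + 3·Latency + 2  [with Traffic=2, Latency=6]  = 16
Goodput = -2·Queue - 2·Retries - 3  [with Queue=38, Retries=16]  = -111

-111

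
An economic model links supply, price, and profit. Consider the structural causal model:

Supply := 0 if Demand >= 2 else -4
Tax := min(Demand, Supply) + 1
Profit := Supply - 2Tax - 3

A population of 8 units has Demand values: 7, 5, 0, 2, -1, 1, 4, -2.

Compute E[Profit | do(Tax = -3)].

1

Under do(Tax=-3), Tax's equation is replaced by Tax=-3 for every unit. Per-unit Profit: 3, 3, -1, 3, -1, -1, 3, -1. Mean = 1.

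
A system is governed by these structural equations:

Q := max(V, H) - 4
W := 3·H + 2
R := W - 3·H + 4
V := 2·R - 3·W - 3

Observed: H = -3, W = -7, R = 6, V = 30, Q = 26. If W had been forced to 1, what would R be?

The intervention breaks the incoming arrows to W: W := 3·H + 2 no longer applies, and W = 1.
R = W - 3·H + 4  [with W=1, H=-3]  = 14

14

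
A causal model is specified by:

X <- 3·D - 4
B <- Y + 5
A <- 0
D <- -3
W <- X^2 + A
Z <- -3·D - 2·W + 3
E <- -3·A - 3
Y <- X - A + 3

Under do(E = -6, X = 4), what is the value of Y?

7

The joint intervention fixes E = -6, X = 4, removing each variable's own equation.
Y = X - A + 3  [with X=4, A=0]  = 7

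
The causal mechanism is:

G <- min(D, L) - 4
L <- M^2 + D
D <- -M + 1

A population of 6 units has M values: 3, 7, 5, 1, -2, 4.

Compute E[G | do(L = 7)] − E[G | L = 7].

Every unit gets L=7 under the intervention. G values become -6, -10, -8, -4, -1, -7; E[G|do(L=7)] = -6.
Conditioning on L=7 selects the 2 unit(s) with M ∈ {3, -2}. Their G values: -6, -1. Mean = -3.5.
Difference = -6 − (-3.5) = -2.5.

-2.5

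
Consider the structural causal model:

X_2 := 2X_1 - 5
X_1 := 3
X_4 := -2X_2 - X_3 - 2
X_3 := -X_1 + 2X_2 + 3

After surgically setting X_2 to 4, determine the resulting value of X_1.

3

Under do(X_2=4), the mechanism X_2 := 2X_1 - 5 is discarded; X_2 is fixed at 4.
X_1 is not downstream of the intervention, so its value is determined by the original equations.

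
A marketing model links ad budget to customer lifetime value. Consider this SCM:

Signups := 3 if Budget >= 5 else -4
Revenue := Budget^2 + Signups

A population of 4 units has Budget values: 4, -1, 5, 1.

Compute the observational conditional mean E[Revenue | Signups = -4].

2

E[Revenue|Signups=-4] averages over only the 3 units with Signups=-4 (Budget = 4, -1, 1): Revenue = 12, -3, -3, mean 2.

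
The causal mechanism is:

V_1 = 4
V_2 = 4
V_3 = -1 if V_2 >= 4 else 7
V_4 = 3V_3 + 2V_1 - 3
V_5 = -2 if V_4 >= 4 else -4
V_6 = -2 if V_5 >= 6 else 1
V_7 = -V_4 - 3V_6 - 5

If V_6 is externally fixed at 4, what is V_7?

-19

Intervening sets V_6 = 4 and removes its equation (V_6 = -2 if V_5 >= 6 else 1).
V_3 = -1 if V_2 >= 4 else 7  [with V_2=4]  = -1
V_4 = 3V_3 + 2V_1 - 3  [with V_3=-1, V_1=4]  = 2
V_7 = -V_4 - 3V_6 - 5  [with V_4=2, V_6=4]  = -19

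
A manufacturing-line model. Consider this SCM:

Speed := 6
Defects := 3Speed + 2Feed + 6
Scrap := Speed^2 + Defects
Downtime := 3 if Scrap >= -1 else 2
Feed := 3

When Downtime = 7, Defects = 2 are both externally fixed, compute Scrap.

38

Under do(Downtime = 7, Defects = 2), each intervened variable's structural equation is replaced by its fixed value.
Scrap = Speed^2 + Defects  [with Speed=6, Defects=2]  = 38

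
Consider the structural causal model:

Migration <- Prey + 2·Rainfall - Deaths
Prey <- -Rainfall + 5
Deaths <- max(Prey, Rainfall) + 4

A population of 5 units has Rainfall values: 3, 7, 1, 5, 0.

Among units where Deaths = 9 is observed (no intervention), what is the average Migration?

-1.5

Conditioning on Deaths=9 selects the 2 unit(s) with Rainfall ∈ {5, 0}. Their Migration values: 1, -4. Mean = -1.5.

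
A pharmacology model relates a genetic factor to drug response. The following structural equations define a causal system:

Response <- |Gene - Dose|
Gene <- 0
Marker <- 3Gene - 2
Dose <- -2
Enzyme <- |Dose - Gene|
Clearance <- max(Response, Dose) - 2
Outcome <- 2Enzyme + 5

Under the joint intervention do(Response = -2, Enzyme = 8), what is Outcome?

21

The joint intervention fixes Response = -2, Enzyme = 8, removing each variable's own equation.
Outcome = 2Enzyme + 5  [with Enzyme=8]  = 21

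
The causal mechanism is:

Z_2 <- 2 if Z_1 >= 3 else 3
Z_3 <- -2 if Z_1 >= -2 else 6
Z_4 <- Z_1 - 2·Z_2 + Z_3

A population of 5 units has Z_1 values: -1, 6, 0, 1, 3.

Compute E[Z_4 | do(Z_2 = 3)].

The intervention sets Z_2=3 in all 5 units regardless of Z_1. Recomputing Z_4 per unit gives -9, -2, -8, -7, -5; average -6.2.

-6.2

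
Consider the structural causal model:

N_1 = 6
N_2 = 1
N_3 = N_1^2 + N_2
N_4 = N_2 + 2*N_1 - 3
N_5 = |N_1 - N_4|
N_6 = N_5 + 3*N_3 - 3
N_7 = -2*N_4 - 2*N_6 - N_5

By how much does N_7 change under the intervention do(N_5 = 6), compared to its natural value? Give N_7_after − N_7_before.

Under do(N_5=6), the mechanism N_5 = |N_1 - N_4| is discarded; N_5 is fixed at 6.
N_3 = N_1^2 + N_2  [with N_1=6, N_2=1]  = 37
N_4 = N_2 + 2*N_1 - 3  [with N_2=1, N_1=6]  = 10
N_6 = N_5 + 3*N_3 - 3  [with N_5=6, N_3=37]  = 114
N_7 = -2*N_4 - 2*N_6 - N_5  [with N_4=10, N_6=114, N_5=6]  = -254
Without intervention: N_3 = N_1^2 + N_2  [with N_1=6, N_2=1]  = 37; N_4 = N_2 + 2*N_1 - 3  [with N_2=1, N_1=6]  = 10; N_5 = |N_1 - N_4|  [with N_1=6, N_4=10]  = 4; N_6 = N_5 + 3*N_3 - 3  [with N_5=4, N_3=37]  = 112; N_7 = -2*N_4 - 2*N_6 - N_5  [with N_4=10, N_6=112, N_5=4]  = -248.
Change = -254 − (-248) = -6.

-6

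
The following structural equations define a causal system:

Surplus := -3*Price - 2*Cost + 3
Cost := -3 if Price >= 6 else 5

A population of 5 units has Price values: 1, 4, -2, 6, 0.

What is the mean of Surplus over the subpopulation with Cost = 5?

E[Surplus|Cost=5] averages over only the 4 units with Cost=5 (Price = 1, 4, -2, 0): Surplus = -10, -19, -1, -7, mean -9.25.

-9.25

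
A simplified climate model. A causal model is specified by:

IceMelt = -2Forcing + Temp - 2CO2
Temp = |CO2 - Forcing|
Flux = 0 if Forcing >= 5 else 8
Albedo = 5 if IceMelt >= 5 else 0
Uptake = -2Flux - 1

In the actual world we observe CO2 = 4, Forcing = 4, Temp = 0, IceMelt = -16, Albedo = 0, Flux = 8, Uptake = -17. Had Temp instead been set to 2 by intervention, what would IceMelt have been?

-14

The intervention breaks the incoming arrows to Temp: Temp = |CO2 - Forcing| no longer applies, and Temp = 2.
IceMelt = -2Forcing + Temp - 2CO2  [with Forcing=4, Temp=2, CO2=4]  = -14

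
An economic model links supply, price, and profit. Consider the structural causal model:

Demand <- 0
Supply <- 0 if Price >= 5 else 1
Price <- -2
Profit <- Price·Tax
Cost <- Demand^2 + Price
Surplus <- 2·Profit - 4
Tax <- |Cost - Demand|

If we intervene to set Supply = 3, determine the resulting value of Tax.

2

do(Supply=3) replaces the equation Supply <- 0 if Price >= 5 else 1 with the constant Supply = 3.
Tax is not downstream of the intervention, so its value is determined by the original equations.
Cost = Demand^2 + Price  [with Demand=0, Price=-2]  = -2
Tax = |Cost - Demand|  [with Cost=-2, Demand=0]  = 2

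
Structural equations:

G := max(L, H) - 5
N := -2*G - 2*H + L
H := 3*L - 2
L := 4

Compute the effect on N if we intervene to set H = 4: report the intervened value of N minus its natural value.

Under do(H=4), the mechanism H := 3*L - 2 is discarded; H is fixed at 4.
G = max(L, H) - 5  [with L=4, H=4]  = -1
N = -2*G - 2*H + L  [with G=-1, H=4, L=4]  = -2
Without intervention: H = 3*L - 2  [with L=4]  = 10; G = max(L, H) - 5  [with L=4, H=10]  = 5; N = -2*G - 2*H + L  [with G=5, H=10, L=4]  = -26.
Change = -2 − (-26) = 24.

24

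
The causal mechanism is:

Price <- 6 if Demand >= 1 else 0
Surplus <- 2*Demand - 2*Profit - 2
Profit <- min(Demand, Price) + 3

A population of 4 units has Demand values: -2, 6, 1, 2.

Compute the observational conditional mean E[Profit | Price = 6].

Conditioning on Price=6 selects the 3 unit(s) with Demand ∈ {6, 1, 2}. Their Profit values: 9, 4, 5. Mean = 6.

6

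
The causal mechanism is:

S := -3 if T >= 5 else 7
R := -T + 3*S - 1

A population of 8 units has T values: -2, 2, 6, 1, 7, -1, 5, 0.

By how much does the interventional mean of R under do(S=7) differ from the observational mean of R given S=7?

-2.25

do(S=7) breaks S's dependence on T. With S=7 fixed, R across the units is 22, 18, 14, 19, 13, 21, 15, 20, mean 17.75.
E[R|S=7] averages over only the 5 units with S=7 (T = -2, 2, 1, -1, 0): R = 22, 18, 19, 21, 20, mean 20.
Difference = 17.75 − 20 = -2.25.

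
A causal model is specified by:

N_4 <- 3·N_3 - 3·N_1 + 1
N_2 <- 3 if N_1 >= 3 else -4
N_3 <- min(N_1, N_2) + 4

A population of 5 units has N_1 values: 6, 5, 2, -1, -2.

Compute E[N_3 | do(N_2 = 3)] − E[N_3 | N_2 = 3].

do(N_2=3) breaks N_2's dependence on N_1. With N_2=3 fixed, N_3 across the units is 7, 7, 6, 3, 2, mean 5.
Conditioning on N_2=3 selects the 2 unit(s) with N_1 ∈ {6, 5}. Their N_3 values: 7, 7. Mean = 7.
Difference = 5 − 7 = -2.

-2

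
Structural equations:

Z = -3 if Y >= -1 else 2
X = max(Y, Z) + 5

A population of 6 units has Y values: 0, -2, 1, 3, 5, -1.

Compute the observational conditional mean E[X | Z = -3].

Conditioning on Z=-3 selects the 5 unit(s) with Y ∈ {0, 1, 3, 5, -1}. Their X values: 5, 6, 8, 10, 4. Mean = 6.6.

6.6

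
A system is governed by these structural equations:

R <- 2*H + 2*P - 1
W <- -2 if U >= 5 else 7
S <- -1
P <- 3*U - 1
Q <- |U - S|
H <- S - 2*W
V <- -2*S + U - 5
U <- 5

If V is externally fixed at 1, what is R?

33

do(V=1) replaces the equation V <- -2*S + U - 5 with the constant V = 1.
No directed path runs from V to R, so R keeps its natural value.
P = 3*U - 1  [with U=5]  = 14
W = -2 if U >= 5 else 7  [with U=5]  = -2
H = S - 2*W  [with S=-1, W=-2]  = 3
R = 2*H + 2*P - 1  [with H=3, P=14]  = 33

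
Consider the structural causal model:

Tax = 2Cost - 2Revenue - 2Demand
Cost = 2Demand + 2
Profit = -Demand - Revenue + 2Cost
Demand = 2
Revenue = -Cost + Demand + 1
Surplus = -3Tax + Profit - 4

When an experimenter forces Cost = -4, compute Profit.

-17

do(Cost=-4) replaces the equation Cost = 2Demand + 2 with the constant Cost = -4.
Revenue = -Cost + Demand + 1  [with Cost=-4, Demand=2]  = 7
Profit = -Demand - Revenue + 2Cost  [with Demand=2, Revenue=7, Cost=-4]  = -17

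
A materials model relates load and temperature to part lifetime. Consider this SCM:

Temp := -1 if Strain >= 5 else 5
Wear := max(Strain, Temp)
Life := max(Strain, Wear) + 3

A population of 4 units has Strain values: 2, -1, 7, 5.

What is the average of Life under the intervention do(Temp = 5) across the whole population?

Every unit gets Temp=5 under the intervention. Life values become 8, 8, 10, 8; E[Life|do(Temp=5)] = 8.5.

8.5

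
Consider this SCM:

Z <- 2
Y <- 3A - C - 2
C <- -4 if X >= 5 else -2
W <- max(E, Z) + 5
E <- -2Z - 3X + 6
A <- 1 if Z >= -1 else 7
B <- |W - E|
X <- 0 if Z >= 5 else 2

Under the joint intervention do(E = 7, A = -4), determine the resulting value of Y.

-12

The joint intervention fixes E = 7, A = -4, removing each variable's own equation.
X = 0 if Z >= 5 else 2  [with Z=2]  = 2
C = -4 if X >= 5 else -2  [with X=2]  = -2
Y = 3A - C - 2  [with A=-4, C=-2]  = -12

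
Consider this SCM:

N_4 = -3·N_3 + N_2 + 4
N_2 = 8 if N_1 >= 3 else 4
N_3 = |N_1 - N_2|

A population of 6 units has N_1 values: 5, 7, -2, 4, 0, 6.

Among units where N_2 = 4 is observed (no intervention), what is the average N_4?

Observing N_2=4 restricts to units where N_2's equation naturally yields 4: N_1 ∈ {-2, 0}. In that subpopulation N_4 = -10, -4, mean -7.

-7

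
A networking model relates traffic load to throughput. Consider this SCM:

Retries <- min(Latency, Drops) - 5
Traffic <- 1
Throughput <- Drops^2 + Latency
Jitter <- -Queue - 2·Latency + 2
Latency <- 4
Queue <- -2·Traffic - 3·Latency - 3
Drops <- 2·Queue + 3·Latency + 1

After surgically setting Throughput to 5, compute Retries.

The intervention breaks the incoming arrows to Throughput: Throughput <- Drops^2 + Latency no longer applies, and Throughput = 5.
Retries is not downstream of the intervention, so its value is determined by the original equations.
Queue = -2·Traffic - 3·Latency - 3  [with Traffic=1, Latency=4]  = -17
Drops = 2·Queue + 3·Latency + 1  [with Queue=-17, Latency=4]  = -21
Retries = min(Latency, Drops) - 5  [with Latency=4, Drops=-21]  = -26

-26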